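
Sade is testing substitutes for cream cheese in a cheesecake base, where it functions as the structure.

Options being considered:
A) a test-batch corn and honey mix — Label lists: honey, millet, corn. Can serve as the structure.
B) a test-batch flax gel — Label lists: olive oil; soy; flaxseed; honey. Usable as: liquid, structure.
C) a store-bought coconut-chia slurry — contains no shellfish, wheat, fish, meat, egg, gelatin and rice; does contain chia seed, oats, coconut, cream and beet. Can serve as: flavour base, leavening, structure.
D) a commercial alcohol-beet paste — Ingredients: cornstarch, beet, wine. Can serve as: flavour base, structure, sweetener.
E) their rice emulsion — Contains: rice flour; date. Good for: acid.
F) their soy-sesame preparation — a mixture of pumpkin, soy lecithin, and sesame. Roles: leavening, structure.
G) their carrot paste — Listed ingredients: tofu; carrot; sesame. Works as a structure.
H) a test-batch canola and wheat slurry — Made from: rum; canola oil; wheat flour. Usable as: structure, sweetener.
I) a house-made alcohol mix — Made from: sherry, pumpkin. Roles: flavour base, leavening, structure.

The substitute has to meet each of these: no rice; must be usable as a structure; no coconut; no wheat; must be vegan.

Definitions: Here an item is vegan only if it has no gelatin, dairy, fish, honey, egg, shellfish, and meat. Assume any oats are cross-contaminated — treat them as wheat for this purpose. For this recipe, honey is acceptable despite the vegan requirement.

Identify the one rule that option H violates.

wheat-free

usable as a structure: satisfied
vegan: satisfied
rice-free: satisfied
wheat-free: has wheat flour — fails
coconut-free: satisfied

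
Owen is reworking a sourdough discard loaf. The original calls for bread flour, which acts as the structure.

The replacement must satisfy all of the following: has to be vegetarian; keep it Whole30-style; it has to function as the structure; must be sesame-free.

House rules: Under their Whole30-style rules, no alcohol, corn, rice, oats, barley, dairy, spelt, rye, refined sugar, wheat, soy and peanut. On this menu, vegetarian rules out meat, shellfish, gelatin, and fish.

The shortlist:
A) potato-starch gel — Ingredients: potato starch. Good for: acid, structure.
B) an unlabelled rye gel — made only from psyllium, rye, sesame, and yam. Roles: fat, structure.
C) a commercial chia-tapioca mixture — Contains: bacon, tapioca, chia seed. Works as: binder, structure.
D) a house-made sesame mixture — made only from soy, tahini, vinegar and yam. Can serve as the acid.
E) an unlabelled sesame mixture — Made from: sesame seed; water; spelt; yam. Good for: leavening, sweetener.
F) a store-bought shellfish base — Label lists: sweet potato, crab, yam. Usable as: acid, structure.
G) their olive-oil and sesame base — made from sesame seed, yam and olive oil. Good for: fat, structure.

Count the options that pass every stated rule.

1

A: works as a structure, Whole30-style, vegetarian — keep
B: has rye, so not Whole30-style; has sesame, so not sesame-free — no
C: has bacon, so not vegetarian — no
D: not usable as a structure; has soy, so not Whole30-style (and 1 more) — no
E: not usable as a structure; has spelt, so not Whole30-style (and 1 more) — no
F: has crab, so not vegetarian — out
G: has sesame seed, so not sesame-free — out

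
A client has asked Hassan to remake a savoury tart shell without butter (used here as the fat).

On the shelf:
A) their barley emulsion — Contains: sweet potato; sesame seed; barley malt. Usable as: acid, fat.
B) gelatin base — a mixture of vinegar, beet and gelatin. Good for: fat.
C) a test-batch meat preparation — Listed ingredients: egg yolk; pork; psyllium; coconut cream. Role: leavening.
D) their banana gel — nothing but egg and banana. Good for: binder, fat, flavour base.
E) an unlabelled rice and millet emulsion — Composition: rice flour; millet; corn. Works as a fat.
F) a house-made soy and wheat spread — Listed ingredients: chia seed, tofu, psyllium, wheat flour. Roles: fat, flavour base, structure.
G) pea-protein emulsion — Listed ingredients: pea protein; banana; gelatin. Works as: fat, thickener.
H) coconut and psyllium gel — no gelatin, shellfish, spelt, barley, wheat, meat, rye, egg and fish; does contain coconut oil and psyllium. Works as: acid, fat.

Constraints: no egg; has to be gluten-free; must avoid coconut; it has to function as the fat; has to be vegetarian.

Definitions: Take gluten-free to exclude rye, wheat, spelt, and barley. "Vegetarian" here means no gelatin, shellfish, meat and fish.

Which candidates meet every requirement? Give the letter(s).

E

A: has barley malt, so not gluten-free — reject
B: has gelatin, so not vegetarian — reject
C: not usable as a fat; has pork, so not vegetarian (and 2 more) — no
D: has egg, so not egg-free — reject
E: gluten-free, vegetarian — OK
F: has wheat flour, so not gluten-free — reject
G: has gelatin, so not vegetarian — out
H: has coconut oil, so not coconut-free — reject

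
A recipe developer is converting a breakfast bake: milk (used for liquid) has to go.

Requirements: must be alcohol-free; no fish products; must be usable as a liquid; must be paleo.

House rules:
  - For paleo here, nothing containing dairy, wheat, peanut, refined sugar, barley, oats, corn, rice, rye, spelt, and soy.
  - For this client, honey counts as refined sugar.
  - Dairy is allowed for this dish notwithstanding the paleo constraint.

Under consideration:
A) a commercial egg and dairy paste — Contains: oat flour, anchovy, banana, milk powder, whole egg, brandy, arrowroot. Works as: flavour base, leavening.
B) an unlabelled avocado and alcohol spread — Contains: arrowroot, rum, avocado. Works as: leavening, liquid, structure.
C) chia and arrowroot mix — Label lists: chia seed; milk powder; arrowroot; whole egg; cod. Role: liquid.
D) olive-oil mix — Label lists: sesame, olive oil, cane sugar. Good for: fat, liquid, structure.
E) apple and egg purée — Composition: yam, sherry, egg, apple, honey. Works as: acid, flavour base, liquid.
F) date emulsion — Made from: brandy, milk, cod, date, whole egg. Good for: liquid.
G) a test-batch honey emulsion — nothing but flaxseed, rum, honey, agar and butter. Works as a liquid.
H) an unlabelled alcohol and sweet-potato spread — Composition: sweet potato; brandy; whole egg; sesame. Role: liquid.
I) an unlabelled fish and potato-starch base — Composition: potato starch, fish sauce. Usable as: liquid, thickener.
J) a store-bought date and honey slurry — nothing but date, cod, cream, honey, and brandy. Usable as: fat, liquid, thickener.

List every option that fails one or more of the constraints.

A: not usable as a liquid; has oat flour, so not paleo (and 2 more) — reject
B: has rum, so not alcohol-free — out
C: has cod, so not fish-free — no
D: has cane sugar, so not paleo — out
E: has honey, so not paleo; has sherry, so not alcohol-free — out
F: has brandy, so not alcohol-free; has cod, so not fish-free — reject
G: has honey, so not paleo; has rum, so not alcohol-free — no
H: has brandy, so not alcohol-free — out
I: has fish sauce, so not fish-free — reject
J: has honey, so not paleo; has brandy, so not alcohol-free (and 1 more) — out

A, B, C, D, E, F, G, H, I, J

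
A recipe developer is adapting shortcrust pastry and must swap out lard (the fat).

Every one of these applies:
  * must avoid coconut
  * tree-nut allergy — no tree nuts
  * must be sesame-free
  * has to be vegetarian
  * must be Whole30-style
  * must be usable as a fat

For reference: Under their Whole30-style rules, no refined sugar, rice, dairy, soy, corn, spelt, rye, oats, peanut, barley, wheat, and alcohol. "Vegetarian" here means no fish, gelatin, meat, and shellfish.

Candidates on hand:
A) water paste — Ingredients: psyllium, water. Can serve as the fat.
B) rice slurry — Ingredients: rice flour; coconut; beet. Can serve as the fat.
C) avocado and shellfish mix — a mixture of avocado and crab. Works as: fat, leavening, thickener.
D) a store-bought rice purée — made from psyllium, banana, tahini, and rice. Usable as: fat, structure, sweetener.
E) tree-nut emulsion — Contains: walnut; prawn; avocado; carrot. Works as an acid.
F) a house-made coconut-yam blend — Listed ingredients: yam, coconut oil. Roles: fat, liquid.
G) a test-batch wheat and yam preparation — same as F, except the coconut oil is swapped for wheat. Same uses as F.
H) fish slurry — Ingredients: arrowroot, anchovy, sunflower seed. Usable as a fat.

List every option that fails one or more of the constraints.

B, C, D, E, F, G, H

A: only water and psyllium; none excluded — OK
B: has rice flour, so not Whole30-style; has coconut, so not coconut-free — out
C: has crab, so not vegetarian — out
D: has rice, so not Whole30-style; has tahini, so not sesame-free — reject
E: not usable as a fat; has prawn, so not vegetarian (and 1 more) — no
F: has coconut oil, so not coconut-free — reject
G: has wheat, so not Whole30-style — out
H: has anchovy, so not vegetarian — no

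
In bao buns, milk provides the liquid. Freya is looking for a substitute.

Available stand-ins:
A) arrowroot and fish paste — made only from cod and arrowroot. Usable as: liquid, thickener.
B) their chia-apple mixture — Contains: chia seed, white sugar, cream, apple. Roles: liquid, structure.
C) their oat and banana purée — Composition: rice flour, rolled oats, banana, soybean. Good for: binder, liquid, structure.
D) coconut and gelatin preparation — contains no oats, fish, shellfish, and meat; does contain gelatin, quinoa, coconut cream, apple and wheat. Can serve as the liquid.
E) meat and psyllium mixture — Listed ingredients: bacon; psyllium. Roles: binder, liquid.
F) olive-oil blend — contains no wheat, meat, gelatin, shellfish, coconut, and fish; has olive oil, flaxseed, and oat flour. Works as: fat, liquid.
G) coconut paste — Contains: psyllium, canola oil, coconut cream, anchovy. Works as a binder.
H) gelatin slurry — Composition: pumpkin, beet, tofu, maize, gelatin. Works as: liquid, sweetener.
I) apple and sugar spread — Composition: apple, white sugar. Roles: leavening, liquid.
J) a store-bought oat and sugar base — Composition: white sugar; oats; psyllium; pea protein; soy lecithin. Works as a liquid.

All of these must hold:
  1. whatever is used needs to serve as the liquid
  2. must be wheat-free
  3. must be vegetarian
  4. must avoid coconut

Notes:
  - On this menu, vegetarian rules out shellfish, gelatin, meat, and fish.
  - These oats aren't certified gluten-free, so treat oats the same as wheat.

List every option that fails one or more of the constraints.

A: has cod, so not vegetarian — no
B: works as a liquid, vegetarian, wheat-free — valid
C: has rolled oats, so not wheat-free — out
D: has gelatin, so not vegetarian; has wheat, so not wheat-free (and 1 more) — reject
E: has bacon, so not vegetarian — out
F: has oat flour, so not wheat-free — out
G: not usable as a liquid; has anchovy, so not vegetarian (and 1 more) — out
H: has gelatin, so not vegetarian — out
I: all constraints satisfied — OK
J: has oats, so not wheat-free — reject

A, C, D, E, F, G, H, J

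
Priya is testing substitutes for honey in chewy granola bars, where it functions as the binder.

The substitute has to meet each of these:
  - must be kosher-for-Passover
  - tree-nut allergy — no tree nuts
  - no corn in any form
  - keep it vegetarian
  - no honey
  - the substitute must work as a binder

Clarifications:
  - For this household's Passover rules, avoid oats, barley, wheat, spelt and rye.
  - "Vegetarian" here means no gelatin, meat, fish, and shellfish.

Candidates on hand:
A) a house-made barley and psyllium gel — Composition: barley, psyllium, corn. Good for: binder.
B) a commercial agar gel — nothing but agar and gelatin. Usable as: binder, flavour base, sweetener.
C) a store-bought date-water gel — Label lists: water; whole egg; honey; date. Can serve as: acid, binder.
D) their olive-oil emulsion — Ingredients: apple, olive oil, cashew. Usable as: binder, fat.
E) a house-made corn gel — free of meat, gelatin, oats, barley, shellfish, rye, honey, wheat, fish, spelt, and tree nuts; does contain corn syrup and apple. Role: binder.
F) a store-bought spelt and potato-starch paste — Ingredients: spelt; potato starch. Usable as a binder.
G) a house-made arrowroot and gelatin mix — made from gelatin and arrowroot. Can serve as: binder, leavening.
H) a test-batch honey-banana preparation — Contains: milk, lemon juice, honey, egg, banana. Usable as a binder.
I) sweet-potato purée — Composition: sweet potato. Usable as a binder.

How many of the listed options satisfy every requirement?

A: has barley, so not kosher-for-Passover; has corn, so not corn-free — out
B: has gelatin, so not vegetarian — no
C: has honey, so not honey-free — reject
D: has cashew, so not tree-nut-free — no
E: has corn syrup, so not corn-free — reject
F: has spelt, so not kosher-for-Passover — out
G: has gelatin, so not vegetarian — no
H: has honey, so not honey-free — out
I: only sweet potato; none excluded — OK

1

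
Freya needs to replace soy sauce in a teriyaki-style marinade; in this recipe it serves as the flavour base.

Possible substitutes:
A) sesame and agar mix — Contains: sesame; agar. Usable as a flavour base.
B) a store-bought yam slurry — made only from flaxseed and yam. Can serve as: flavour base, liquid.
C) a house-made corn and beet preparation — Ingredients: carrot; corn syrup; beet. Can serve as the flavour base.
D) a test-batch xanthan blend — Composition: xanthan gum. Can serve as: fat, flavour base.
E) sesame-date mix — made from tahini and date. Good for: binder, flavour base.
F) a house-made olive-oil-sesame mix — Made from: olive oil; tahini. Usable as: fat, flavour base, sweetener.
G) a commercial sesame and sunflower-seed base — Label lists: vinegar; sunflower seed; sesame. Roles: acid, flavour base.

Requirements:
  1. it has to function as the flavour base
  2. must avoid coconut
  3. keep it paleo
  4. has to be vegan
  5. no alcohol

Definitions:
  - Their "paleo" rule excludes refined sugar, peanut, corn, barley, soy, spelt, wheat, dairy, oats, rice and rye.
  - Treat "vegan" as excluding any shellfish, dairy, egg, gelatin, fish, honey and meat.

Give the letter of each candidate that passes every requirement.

A, B, D, E, F, G

A: nothing on the exclusion list — OK
B: only yam and flaxseed; none excluded — valid
C: has corn syrup, so not paleo — reject
D: all constraints satisfied — valid
E: no coconut, no alcohol — valid
F: only tahini and olive oil; none excluded — valid
G: works as a flavour base, paleo, no coconut — keep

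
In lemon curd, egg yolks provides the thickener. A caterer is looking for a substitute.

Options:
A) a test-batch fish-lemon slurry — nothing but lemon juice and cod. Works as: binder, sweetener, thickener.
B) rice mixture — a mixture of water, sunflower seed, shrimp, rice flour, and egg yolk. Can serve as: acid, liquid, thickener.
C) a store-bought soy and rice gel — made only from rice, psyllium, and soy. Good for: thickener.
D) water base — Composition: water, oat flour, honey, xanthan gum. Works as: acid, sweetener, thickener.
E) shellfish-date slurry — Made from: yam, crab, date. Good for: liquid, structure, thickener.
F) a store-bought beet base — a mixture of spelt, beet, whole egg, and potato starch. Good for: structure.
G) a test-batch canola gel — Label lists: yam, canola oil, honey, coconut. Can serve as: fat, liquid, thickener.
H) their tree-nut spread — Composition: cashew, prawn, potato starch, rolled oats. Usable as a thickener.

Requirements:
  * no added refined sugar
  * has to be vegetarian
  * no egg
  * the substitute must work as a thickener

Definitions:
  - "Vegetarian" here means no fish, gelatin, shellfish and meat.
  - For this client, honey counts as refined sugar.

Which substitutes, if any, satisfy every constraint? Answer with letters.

C

A: has cod, so not vegetarian — reject
B: has shrimp, so not vegetarian; has egg yolk, so not egg-free — no
C: works as a thickener, no egg, vegetarian — valid
D: has honey, so not no-added-sugar — reject
E: has crab, so not vegetarian — out
F: not usable as a thickener; has whole egg, so not egg-free — reject
G: has honey, so not no-added-sugar — out
H: has prawn, so not vegetarian — reject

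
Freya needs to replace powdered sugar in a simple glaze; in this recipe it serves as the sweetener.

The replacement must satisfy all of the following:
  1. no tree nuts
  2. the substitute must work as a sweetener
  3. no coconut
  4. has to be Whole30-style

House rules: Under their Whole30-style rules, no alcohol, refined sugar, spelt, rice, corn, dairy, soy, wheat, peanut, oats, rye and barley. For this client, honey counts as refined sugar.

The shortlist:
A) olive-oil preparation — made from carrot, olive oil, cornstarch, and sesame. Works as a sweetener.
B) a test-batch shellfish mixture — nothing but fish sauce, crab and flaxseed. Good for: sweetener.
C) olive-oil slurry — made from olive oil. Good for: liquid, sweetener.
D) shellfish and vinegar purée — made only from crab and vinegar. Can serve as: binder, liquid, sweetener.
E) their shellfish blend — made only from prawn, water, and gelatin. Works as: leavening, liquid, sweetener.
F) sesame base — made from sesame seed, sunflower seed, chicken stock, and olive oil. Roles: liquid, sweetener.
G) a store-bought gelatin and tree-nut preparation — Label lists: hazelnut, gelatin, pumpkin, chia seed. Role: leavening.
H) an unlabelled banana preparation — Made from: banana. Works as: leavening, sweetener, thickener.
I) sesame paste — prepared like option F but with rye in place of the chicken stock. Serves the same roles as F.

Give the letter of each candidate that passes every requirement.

A: has cornstarch, so not Whole30-style — no
B: no tree nuts, Whole30-style — OK
C: no tree nuts, Whole30-style — keep
D: nothing on the exclusion list — valid
E: Whole30-style, no tree nuts — valid
F: all constraints satisfied — OK
G: not usable as a sweetener; has hazelnut, so not tree-nut-free — out
H: no tree nuts, no coconut — keep
I: has rye, so not Whole30-style — no

B, C, D, E, F, H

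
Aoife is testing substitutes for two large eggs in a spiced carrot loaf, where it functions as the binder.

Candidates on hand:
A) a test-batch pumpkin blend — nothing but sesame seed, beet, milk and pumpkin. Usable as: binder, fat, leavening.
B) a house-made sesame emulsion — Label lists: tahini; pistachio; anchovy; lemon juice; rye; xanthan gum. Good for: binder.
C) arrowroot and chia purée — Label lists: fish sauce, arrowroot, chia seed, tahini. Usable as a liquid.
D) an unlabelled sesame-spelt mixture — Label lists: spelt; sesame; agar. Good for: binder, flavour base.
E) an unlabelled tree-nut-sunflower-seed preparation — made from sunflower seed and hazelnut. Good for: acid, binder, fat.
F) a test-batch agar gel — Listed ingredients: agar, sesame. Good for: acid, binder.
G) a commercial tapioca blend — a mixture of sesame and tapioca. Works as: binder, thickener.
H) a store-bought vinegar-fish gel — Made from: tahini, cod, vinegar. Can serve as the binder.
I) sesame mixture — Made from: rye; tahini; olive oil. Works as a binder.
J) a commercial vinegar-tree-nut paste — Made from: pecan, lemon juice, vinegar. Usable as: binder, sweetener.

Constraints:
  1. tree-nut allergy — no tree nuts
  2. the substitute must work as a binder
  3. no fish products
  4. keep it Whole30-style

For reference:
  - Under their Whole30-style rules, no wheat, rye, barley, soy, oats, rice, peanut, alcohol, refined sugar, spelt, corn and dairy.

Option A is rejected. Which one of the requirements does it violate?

usable as a binder: satisfied
Whole30-style: has milk — fails
tree-nut-free: satisfied
fish-free: satisfied

Whole30-style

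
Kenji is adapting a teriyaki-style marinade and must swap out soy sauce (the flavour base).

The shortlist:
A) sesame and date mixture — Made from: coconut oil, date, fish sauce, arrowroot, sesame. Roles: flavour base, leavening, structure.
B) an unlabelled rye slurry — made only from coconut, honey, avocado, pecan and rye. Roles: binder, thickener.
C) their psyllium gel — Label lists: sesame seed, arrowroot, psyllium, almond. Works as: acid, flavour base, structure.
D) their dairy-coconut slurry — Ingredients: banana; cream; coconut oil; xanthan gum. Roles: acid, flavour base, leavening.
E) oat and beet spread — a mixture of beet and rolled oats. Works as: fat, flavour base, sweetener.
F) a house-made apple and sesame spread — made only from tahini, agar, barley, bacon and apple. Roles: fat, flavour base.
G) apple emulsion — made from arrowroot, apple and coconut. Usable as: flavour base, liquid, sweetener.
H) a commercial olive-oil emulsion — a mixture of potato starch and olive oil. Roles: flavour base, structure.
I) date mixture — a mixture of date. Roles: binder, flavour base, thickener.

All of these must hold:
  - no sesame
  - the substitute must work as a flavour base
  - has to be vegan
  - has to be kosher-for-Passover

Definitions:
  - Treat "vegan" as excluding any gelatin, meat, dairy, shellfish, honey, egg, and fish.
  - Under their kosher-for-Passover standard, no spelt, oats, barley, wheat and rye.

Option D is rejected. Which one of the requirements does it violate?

usable as a flavour base: satisfied
vegan: has cream — fails
kosher-for-Passover: satisfied
sesame-free: satisfied

vegan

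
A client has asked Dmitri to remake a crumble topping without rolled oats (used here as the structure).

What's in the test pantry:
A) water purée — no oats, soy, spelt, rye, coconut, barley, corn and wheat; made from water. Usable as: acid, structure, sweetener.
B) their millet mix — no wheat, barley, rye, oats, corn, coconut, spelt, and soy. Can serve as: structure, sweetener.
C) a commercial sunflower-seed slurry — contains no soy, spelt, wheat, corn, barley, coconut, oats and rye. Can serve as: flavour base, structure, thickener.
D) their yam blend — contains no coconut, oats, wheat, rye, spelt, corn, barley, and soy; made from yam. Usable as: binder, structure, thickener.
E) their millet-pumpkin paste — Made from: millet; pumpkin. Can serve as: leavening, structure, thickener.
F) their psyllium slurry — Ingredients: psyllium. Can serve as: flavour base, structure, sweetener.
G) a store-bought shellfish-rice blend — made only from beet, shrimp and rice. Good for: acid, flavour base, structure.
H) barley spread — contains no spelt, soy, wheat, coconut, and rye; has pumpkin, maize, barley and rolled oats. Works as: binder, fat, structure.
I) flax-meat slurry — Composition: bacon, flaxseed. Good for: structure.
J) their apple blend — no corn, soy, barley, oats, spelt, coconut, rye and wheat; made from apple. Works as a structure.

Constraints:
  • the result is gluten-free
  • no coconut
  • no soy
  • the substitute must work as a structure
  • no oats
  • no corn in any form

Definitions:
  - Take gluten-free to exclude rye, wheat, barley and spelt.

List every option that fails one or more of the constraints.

A: works as a structure, no soy, gluten-free — keep
B: no coconut, no oats — keep
C: nothing on the exclusion list — valid
D: every rule checks out — keep
E: nothing on the exclusion list — keep
F: only psyllium; none excluded — valid
G: every rule checks out — valid
H: has barley, so not gluten-free; has maize, so not corn-free (and 1 more) — reject
I: works as a structure, no corn, no oats — keep
J: every rule checks out — valid

H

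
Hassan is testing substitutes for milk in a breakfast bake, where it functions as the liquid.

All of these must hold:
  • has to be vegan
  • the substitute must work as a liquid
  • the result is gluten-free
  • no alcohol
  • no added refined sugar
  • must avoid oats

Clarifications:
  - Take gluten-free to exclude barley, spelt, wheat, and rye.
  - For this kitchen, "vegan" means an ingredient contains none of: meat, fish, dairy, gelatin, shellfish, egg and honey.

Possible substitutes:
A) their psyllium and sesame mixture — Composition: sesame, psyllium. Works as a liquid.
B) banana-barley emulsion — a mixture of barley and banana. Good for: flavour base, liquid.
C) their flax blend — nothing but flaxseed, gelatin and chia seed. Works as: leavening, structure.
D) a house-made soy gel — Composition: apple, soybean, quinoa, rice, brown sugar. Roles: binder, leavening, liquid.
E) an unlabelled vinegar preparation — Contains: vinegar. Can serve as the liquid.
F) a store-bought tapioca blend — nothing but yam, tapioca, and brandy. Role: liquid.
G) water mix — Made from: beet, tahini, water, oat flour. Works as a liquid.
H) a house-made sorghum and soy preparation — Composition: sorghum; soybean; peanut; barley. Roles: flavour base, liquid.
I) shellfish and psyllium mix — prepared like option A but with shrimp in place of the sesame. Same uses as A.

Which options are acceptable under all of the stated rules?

A, E

A: gluten-free, no alcohol — keep
B: has barley, so not gluten-free — no
C: not usable as a liquid; has gelatin, so not vegan — out
D: has brown sugar, so not no-added-sugar — no
E: all constraints satisfied — OK
F: has brandy, so not alcohol-free — out
G: has oat flour, so not oat-free — reject
H: has barley, so not gluten-free — out
I: has shrimp, so not vegan — out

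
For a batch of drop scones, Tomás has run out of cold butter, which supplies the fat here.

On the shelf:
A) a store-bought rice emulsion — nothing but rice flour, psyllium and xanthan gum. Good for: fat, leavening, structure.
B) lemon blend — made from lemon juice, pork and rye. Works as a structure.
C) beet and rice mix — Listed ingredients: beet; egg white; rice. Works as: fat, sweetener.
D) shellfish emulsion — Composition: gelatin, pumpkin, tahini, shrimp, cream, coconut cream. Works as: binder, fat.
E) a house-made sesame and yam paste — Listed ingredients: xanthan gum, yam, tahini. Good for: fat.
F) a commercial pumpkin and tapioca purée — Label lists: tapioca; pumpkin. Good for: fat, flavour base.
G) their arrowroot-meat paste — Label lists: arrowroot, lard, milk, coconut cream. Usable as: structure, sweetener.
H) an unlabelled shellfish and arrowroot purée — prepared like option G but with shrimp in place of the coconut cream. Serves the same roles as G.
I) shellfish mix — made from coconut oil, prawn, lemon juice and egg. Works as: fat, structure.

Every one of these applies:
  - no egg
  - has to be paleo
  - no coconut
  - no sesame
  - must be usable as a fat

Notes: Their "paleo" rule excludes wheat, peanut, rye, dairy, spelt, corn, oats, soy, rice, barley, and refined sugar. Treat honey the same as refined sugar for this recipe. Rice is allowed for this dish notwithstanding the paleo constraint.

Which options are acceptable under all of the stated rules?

A, F

A: rice is permitted under the paleo carve-out; nothing else excluded — valid
B: not usable as a fat; has rye, so not paleo — reject
C: has egg white, so not egg-free — reject
D: has cream, so not paleo; has coconut cream, so not coconut-free (and 1 more) — out
E: has tahini, so not sesame-free — out
F: no coconut, no sesame — valid
G: not usable as a fat; has milk, so not paleo (and 1 more) — out
H: not usable as a fat; has milk, so not paleo — reject
I: has egg, so not egg-free; has coconut oil, so not coconut-free — reject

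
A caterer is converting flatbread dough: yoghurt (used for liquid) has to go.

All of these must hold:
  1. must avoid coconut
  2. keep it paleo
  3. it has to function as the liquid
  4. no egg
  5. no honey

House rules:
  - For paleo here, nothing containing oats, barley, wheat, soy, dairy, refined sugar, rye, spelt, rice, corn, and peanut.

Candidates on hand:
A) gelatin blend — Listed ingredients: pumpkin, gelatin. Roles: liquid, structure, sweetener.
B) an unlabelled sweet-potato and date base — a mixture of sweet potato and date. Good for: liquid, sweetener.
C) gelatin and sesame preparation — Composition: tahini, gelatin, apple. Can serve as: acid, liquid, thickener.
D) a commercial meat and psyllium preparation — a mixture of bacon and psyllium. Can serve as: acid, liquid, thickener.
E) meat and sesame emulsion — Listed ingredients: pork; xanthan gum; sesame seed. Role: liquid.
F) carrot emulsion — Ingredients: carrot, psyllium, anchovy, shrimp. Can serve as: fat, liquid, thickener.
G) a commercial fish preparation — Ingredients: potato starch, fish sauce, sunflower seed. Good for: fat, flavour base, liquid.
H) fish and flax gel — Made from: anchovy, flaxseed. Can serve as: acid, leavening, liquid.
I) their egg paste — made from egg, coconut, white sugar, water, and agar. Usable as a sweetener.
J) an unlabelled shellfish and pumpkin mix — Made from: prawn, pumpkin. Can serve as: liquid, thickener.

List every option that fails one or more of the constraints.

A: nothing on the exclusion list — valid
B: works as a liquid, paleo, no egg — valid
C: only gelatin, tahini and apple; none excluded — valid
D: no honey, paleo — OK
E: works as a liquid, paleo, no honey — keep
F: anchovy and shrimp etc. — none of it excluded — keep
G: only fish sauce, sunflower seed and potato starch; none excluded — valid
H: nothing on the exclusion list — keep
I: not usable as a liquid; has white sugar, so not paleo (and 2 more) — no
J: only prawn and pumpkin; none excluded — keep

I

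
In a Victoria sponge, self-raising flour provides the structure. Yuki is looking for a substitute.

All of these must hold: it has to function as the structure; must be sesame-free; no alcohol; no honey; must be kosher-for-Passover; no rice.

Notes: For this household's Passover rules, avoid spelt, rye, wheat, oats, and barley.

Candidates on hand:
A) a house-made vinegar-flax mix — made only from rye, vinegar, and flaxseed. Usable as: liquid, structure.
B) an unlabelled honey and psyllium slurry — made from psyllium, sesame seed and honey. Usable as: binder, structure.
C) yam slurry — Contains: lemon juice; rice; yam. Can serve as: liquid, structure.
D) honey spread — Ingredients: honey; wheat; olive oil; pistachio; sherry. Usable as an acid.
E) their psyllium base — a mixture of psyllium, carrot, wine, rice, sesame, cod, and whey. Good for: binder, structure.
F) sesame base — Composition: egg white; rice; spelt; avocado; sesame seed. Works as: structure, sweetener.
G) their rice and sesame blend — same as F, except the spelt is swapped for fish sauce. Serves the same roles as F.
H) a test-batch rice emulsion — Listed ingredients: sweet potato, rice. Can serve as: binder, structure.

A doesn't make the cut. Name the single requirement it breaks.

usable as a structure: satisfied
kosher-for-Passover: has rye — fails
honey-free: satisfied
rice-free: satisfied
alcohol-free: satisfied
sesame-free: satisfied

kosher-for-Passover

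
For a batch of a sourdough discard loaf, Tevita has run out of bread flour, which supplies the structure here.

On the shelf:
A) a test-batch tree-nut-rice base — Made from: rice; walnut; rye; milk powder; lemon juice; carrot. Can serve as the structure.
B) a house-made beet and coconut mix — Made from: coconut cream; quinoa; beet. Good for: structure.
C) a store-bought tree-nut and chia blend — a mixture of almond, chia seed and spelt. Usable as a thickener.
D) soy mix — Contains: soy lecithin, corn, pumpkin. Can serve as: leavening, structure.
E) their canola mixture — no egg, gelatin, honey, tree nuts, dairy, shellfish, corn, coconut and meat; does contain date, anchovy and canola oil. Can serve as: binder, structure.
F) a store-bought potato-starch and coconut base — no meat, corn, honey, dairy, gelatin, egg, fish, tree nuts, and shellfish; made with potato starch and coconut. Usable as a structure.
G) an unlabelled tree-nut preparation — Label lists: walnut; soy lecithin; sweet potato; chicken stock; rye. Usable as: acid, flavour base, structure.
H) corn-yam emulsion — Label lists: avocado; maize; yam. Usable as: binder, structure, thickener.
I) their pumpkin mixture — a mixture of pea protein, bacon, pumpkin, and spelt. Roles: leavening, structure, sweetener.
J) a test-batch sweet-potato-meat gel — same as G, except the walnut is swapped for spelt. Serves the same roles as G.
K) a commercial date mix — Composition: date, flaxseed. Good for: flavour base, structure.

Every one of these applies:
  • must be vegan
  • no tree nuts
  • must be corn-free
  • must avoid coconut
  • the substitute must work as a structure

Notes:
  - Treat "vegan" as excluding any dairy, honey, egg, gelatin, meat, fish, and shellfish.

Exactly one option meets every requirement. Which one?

K

A: has milk powder, so not vegan; has walnut, so not tree-nut-free — out
B: has coconut cream, so not coconut-free — out
C: not usable as a structure; has almond, so not tree-nut-free — reject
D: has corn, so not corn-free — out
E: has anchovy, so not vegan — no
F: has coconut, so not coconut-free — no
G: has chicken stock, so not vegan; has walnut, so not tree-nut-free — no
H: has maize, so not corn-free — no
I: has bacon, so not vegan — out
J: has chicken stock, so not vegan — reject
K: no tree nuts, no coconut — keep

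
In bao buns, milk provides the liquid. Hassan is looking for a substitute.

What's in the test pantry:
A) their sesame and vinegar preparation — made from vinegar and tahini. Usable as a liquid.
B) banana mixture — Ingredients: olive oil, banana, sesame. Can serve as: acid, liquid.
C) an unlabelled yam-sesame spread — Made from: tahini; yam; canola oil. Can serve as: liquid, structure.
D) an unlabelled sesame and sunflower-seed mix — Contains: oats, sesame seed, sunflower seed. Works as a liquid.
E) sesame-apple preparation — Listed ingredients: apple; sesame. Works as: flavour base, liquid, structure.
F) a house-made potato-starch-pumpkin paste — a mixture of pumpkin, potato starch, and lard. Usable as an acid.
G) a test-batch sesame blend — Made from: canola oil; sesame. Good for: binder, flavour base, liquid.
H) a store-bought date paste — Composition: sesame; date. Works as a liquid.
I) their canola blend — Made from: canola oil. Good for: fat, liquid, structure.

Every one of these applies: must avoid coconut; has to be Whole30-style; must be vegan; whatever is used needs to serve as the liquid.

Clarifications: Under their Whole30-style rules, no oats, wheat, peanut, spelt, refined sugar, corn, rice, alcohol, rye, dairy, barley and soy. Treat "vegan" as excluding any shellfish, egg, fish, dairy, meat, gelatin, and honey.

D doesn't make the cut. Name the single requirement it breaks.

usable as a liquid: satisfied
Whole30-style: has oats — fails
vegan: satisfied
coconut-free: satisfied

Whole30-style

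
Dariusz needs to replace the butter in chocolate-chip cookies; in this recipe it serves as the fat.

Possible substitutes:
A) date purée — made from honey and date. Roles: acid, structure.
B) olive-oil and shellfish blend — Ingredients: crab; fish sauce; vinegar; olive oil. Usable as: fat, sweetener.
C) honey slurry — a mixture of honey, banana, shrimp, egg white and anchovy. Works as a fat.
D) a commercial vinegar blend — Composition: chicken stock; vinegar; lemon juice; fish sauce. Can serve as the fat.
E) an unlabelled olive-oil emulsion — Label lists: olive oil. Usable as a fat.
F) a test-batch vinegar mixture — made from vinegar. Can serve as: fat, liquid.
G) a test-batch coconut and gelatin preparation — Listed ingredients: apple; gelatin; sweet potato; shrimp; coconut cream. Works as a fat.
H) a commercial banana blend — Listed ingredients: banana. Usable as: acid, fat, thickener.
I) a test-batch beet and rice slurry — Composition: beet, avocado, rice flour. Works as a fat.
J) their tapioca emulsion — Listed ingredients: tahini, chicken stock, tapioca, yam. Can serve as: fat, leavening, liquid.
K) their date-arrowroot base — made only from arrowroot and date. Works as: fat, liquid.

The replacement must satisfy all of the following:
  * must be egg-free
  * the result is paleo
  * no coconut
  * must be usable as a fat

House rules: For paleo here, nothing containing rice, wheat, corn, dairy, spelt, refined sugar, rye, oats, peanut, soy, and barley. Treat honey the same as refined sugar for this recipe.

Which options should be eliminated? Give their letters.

A: not usable as a fat; has honey, so not paleo — no
B: no egg, no coconut — valid
C: has honey, so not paleo; has egg white, so not egg-free — out
D: every rule checks out — valid
E: all constraints satisfied — keep
F: paleo, no coconut — keep
G: has coconut cream, so not coconut-free — out
H: only banana; none excluded — keep
I: has rice flour, so not paleo — out
J: works as a fat, paleo, no coconut — keep
K: no egg, paleo — OK

A, C, G, I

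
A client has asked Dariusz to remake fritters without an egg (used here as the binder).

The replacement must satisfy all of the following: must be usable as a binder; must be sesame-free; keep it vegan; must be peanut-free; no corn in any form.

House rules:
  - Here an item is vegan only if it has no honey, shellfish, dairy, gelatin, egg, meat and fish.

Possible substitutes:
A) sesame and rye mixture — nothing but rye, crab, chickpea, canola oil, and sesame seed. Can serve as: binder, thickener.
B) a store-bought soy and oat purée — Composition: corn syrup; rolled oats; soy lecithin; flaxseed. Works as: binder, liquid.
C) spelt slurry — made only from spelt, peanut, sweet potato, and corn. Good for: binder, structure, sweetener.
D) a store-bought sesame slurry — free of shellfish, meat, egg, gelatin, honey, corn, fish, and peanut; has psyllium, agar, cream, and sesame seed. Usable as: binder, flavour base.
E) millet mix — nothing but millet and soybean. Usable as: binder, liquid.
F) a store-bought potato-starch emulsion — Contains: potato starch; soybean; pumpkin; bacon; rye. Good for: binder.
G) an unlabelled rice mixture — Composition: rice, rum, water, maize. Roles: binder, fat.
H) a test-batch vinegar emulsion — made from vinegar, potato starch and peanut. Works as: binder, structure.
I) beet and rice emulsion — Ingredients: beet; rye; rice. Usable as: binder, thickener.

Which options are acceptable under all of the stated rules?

A: has crab, so not vegan; has sesame seed, so not sesame-free — no
B: has corn syrup, so not corn-free — reject
C: has corn, so not corn-free; has peanut, so not peanut-free — out
D: has cream, so not vegan; has sesame seed, so not sesame-free — reject
E: only soybean and millet; none excluded — keep
F: has bacon, so not vegan — no
G: has maize, so not corn-free — reject
H: has peanut, so not peanut-free — no
I: no corn, no sesame — keep

E, I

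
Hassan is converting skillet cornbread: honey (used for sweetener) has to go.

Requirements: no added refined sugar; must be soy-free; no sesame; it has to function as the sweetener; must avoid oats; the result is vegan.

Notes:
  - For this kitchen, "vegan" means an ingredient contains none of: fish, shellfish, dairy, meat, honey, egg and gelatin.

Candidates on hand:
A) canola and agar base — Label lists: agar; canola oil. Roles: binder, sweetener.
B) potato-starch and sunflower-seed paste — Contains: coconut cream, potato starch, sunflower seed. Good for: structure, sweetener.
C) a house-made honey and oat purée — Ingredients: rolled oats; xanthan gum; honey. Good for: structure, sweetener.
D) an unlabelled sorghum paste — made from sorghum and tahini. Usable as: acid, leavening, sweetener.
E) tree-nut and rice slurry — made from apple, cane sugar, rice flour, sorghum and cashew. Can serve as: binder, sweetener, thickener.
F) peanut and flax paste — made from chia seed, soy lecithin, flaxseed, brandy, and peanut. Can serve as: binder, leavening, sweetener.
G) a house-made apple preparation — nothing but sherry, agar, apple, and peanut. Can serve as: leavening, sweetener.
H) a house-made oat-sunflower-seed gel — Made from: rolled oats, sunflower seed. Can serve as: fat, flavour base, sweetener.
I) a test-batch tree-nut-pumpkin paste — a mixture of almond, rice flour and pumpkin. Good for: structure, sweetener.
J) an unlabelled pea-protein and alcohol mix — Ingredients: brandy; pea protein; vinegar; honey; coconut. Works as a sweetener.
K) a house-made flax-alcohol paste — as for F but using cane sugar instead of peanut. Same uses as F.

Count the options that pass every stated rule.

4

A: nothing on the exclusion list — valid
B: works as a sweetener, no refined sugar, vegan — OK
C: has honey, so not vegan; has rolled oats, so not oat-free — no
D: has tahini, so not sesame-free — out
E: has cane sugar, so not no-added-sugar — out
F: has soy lecithin, so not soy-free — reject
G: all constraints satisfied — valid
H: has rolled oats, so not oat-free — no
I: nothing on the exclusion list — OK
J: has honey, so not vegan — reject
K: has cane sugar, so not no-added-sugar; has soy lecithin, so not soy-free — no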